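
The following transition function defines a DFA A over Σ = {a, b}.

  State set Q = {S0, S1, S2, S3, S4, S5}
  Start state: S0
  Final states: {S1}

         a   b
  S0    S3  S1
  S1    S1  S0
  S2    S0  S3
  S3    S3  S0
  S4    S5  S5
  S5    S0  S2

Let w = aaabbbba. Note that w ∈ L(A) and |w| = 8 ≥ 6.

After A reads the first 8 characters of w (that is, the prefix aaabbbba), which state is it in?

State sequence: S0 -a-> S3 -a-> S3 -a-> S3 -b-> S0 -b-> S1 -b-> S0 -b-> S1 -a-> S1

After reading 8 characters, A is in state S1.

S1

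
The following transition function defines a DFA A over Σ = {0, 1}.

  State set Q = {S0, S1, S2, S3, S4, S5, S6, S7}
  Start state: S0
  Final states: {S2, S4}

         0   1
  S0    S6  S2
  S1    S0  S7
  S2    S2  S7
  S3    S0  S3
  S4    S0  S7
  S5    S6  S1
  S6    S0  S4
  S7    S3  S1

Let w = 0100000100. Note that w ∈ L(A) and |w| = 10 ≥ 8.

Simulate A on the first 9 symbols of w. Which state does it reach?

S2

State sequence: S0 -0-> S6 -1-> S4 -0-> S0 -0-> S6 -0-> S0 -0-> S6 -0-> S0 -1-> S2 -0-> S2

After reading 9 characters, A is in state S2.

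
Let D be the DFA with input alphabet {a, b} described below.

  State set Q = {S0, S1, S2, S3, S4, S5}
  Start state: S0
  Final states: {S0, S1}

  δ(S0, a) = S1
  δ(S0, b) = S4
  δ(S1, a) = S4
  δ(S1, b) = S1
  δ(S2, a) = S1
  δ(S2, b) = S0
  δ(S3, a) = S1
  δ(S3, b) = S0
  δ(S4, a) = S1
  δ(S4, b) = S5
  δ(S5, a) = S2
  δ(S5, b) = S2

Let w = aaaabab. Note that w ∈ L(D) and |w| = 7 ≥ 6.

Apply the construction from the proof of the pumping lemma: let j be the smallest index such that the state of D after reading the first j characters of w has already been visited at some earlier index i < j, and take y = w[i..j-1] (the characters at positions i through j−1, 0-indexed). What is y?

aa

State sequence: S0 -a-> S1 -a-> S4 -a-> S1 -a-> S4 -b-> S5 -a-> S2 -b-> S0
First repeat at step 3: S1 was already visited.

So i = 1, j = 3, giving x = w[0:1] = a, y = w[1:3] = aa, z = w[3:7] = abab.
Check: |xy| = 3 ≤ 6 and |y| = 2 ≥ 1. Reading y takes D from S1 back to S1, so every xyⁱz is accepted.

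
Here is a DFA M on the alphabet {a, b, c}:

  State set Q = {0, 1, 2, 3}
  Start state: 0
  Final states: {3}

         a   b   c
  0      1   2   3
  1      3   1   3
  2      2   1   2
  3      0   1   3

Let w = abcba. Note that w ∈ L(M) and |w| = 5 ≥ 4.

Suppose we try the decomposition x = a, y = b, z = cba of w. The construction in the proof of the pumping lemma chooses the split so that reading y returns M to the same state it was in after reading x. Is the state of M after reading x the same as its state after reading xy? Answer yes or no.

Run of M on the first 2 characters of w = a b:
  step 0: 0  (start)
  step 1: 1  (read a: 0→1)
  step 2: 1  (read b: 1→1)

After x (step 1): 1. After xy (step 2): 1.
They match, so y = b drives M around a cycle from 1 back to itself; pumping y any number of times keeps M in 1 before reading z, and xyⁱz ∈ L(M) for every i ≥ 0.

yes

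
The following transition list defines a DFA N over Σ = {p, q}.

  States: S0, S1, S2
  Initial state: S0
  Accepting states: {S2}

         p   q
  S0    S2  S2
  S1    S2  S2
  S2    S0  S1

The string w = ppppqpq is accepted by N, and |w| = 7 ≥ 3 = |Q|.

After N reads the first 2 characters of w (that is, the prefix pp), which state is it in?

Run of N on the first 2 characters of w = p p:
  step 0: S0  (start)
  step 1: S2  (read p: S0→S2)
  step 2: S0  (read p: S2→S0)

After reading 2 characters, N is in state S0.

S0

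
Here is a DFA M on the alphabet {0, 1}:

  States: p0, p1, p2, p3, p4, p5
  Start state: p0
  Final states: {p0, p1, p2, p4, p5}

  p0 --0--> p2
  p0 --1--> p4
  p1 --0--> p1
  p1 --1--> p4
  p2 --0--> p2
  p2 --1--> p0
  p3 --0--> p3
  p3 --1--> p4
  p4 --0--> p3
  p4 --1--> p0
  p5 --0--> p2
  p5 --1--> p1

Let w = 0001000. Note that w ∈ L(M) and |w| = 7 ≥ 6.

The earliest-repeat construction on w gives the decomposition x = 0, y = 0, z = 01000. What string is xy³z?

xy^3z = 0·0·0·0·01000 = 000001000.
Reading y = 0 takes M from p2 back to p2, so after x·y·y·y the machine is still in p2, and z then leads to the accepting state p2. Hence 000001000 ∈ L(M).

000001000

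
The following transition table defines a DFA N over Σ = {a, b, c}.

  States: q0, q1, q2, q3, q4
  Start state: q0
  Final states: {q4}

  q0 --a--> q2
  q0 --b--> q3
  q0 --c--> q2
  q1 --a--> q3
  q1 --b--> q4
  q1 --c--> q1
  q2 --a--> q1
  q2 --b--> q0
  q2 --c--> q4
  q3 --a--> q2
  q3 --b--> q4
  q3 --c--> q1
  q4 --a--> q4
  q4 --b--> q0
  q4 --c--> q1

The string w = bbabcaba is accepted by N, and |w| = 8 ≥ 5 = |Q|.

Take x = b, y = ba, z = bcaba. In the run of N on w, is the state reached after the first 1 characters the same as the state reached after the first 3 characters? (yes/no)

Run of N on the first 3 characters of w = b b a:
  step 0: q0  (start)
  step 1: q3  (read b: q0→q3)
  step 2: q4  (read b: q3→q4)
  step 3: q4  (read a: q4→q4)

After x (step 1): q3. After xy (step 3): q4.
They differ (q3 ≠ q4), so y is not a cycle from the state after x; this split is not the one the pumping-lemma construction produces, and pumping y need not keep the string in L(N).

no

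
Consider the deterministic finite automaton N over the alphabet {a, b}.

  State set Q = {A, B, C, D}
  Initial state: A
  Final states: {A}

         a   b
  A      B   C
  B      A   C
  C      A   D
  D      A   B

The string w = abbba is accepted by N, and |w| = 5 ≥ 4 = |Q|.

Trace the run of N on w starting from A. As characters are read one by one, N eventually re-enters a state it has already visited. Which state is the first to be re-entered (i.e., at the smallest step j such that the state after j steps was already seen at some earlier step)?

Run of N on w = a b b b a:
  step 0: A  (start)
  step 1: B  (read a: A→B)
  step 2: C  (read b: B→C)
  step 3: D  (read b: C→D)
  step 4: B  (read b: D→B)   ← first repeat (B seen earlier)
  step 5: A  (read a: B→A)

The earliest repeat is at step j = 4: N is in B, which it already visited at step i = 1.

B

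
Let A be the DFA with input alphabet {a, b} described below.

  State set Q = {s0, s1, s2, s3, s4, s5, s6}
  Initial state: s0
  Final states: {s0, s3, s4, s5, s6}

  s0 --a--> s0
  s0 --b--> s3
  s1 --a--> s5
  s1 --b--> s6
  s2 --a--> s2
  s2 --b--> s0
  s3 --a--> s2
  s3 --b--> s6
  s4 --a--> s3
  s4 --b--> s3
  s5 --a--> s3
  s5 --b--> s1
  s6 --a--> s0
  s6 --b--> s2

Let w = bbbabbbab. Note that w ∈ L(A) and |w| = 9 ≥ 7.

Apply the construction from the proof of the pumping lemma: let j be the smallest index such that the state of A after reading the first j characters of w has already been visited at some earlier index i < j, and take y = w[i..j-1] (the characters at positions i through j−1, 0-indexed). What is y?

Run of A on w = b b b a b b b a b:
  step 0: s0  (start)
  step 1: s3  (read b: s0→s3)
  step 2: s6  (read b: s3→s6)
  step 3: s2  (read b: s6→s2)
  step 4: s2  (read a: s2→s2)   ← first repeat (s2 seen earlier)
  step 5: s0  (read b: s2→s0)
  step 6: s3  (read b: s0→s3)
  step 7: s6  (read b: s3→s6)
  step 8: s0  (read a: s6→s0)
  step 9: s3  (read b: s0→s3)

So i = 3, j = 4, giving x = w[0:3] = bbb, y = w[3:4] = a, z = w[4:9] = bbbab.
Check: |xy| = 4 ≤ 7 and |y| = 1 ≥ 1. Reading y takes A from s2 back to s2, so every xyⁱz is accepted.

a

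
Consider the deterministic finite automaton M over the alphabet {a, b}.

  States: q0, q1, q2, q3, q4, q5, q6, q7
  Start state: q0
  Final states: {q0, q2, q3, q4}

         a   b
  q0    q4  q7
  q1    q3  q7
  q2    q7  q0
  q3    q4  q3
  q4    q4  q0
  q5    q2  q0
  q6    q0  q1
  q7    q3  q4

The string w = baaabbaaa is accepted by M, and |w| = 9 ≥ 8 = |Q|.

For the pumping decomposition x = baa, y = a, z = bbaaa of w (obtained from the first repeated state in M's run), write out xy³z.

baaaaabbaaa

xy^3z = baa·a·a·a·bbaaa = baaaaabbaaa.
Reading y = a takes M from q4 back to q4, so after x·y·y·y the machine is still in q4, and z then leads to the accepting state q4. Hence baaaaabbaaa ∈ L(M).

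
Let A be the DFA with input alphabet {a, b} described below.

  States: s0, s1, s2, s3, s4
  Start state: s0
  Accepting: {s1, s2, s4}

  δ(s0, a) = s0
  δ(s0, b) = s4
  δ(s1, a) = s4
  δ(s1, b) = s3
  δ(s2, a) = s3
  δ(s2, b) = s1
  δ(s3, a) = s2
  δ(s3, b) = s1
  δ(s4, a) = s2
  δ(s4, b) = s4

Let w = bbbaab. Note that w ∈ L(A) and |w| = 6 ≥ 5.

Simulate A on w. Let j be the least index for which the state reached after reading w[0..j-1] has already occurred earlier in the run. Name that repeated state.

s4

Run of A on w = b b b a a b:
  step 0: s0  (start)
  step 1: s4  (read b: s0→s4)
  step 2: s4  (read b: s4→s4)   ← first repeat (s4 seen earlier)
  step 3: s4  (read b: s4→s4)
  step 4: s2  (read a: s4→s2)
  step 5: s3  (read a: s2→s3)
  step 6: s1  (read b: s3→s1)

The earliest repeat is at step j = 2: A is in s4, which it already visited at step i = 1.
Pumping length from the standard proof: p = 5 (the number of states). The repeated state found above gives |xy| = j ≤ 5 and |y| = j − i ≥ 1.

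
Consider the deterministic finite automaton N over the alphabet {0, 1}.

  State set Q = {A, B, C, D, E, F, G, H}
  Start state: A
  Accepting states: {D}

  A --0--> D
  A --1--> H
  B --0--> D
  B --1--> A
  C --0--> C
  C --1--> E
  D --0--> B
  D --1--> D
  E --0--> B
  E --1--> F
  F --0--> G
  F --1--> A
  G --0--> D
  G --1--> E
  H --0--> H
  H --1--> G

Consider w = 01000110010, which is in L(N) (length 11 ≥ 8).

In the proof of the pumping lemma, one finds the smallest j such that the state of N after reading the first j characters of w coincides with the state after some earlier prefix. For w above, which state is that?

D

State sequence: A -0-> D -1-> D -0-> B -0-> D -0-> B -1-> A -1-> H -0-> H -0-> H -1-> G -0-> D
First repeat at step 2: D was already visited.

The earliest repeat is at step j = 2: N is in D, which it already visited at step i = 1.
Pumping length from the standard proof: p = 8 (the number of states). The repeated state found above gives |xy| = j ≤ 8 and |y| = j − i ≥ 1.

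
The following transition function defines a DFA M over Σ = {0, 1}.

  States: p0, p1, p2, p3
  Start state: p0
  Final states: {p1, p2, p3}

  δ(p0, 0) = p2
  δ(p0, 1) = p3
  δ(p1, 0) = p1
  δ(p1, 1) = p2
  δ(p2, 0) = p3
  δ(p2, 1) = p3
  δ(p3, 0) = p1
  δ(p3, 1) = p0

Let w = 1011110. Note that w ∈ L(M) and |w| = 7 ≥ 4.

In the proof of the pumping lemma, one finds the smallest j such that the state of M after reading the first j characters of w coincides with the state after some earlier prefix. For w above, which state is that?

p3

Run of M on w = 1 0 1 1 1 1 0:
  step 0: p0  (start)
  step 1: p3  (read 1: p0→p3)
  step 2: p1  (read 0: p3→p1)
  step 3: p2  (read 1: p1→p2)
  step 4: p3  (read 1: p2→p3)   ← first repeat (p3 seen earlier)
  step 5: p0  (read 1: p3→p0)
  step 6: p3  (read 1: p0→p3)
  step 7: p1  (read 0: p3→p1)

The earliest repeat is at step j = 4: M is in p3, which it already visited at step i = 1.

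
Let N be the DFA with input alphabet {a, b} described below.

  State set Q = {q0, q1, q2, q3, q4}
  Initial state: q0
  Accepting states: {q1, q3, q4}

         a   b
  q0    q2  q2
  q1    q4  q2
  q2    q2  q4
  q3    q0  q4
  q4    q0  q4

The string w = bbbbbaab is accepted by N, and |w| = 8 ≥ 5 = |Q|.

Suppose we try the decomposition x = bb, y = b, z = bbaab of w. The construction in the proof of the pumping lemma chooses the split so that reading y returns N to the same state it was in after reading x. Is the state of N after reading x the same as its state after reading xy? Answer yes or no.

State sequence: q0 -b-> q2 -b-> q4 -b-> q4

After x (step 2): q4. After xy (step 3): q4.
They match, so y = b drives N around a cycle from q4 back to itself; pumping y any number of times keeps N in q4 before reading z, and xyⁱz ∈ L(N) for every i ≥ 0.

yes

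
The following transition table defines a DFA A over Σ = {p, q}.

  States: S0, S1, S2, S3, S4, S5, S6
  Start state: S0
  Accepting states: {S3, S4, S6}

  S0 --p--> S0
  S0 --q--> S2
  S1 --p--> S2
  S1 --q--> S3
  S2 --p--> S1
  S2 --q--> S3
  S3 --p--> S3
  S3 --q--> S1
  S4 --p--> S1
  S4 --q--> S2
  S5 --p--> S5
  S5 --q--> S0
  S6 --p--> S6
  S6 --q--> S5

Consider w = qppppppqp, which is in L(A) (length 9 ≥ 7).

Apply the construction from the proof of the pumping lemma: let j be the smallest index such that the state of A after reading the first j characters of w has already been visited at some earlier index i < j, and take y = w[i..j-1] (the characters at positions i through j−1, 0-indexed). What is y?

pp

Run of A on w = q p p p p p p q p:
  step 0: S0  (start)
  step 1: S2  (read q: S0→S2)
  step 2: S1  (read p: S2→S1)
  step 3: S2  (read p: S1→S2)   ← first repeat (S2 seen earlier)
  step 4: S1  (read p: S2→S1)
  step 5: S2  (read p: S1→S2)
  step 6: S1  (read p: S2→S1)
  step 7: S2  (read p: S1→S2)
  step 8: S3  (read q: S2→S3)
  step 9: S3  (read p: S3→S3)

So i = 1, j = 3, giving x = w[0:1] = q, y = w[1:3] = pp, z = w[3:9] = ppppqp.
Check: |xy| = 3 ≤ 7 and |y| = 2 ≥ 1. Reading y takes A from S2 back to S2, so every xyⁱz is accepted.
Since A has 7 states, any run of length ≥ 7 visits 7+1 states, so by pigeonhole some state repeats within the first 7 steps — that repeat gives the pumpable loop.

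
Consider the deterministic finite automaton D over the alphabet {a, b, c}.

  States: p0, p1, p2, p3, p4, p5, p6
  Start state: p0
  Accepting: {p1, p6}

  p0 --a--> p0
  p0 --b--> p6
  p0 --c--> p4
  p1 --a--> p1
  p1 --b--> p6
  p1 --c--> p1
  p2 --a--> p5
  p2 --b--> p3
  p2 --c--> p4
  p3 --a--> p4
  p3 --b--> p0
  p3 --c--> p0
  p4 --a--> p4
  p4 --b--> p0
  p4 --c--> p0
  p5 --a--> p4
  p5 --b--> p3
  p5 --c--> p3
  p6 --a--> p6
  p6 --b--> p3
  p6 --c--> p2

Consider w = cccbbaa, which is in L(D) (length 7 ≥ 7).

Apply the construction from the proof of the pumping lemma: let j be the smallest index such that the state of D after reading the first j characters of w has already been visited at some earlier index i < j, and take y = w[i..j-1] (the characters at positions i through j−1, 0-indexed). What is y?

Run of D on w = c c c b b a a:
  step 0: p0  (start)
  step 1: p4  (read c: p0→p4)
  step 2: p0  (read c: p4→p0)   ← first repeat (p0 seen earlier)
  step 3: p4  (read c: p0→p4)
  step 4: p0  (read b: p4→p0)
  step 5: p6  (read b: p0→p6)
  step 6: p6  (read a: p6→p6)
  step 7: p6  (read a: p6→p6)

So i = 0, j = 2, giving x = w[0:0] = ε, y = w[0:2] = cc, z = w[2:7] = cbbaa.
Check: |xy| = 2 ≤ 7 and |y| = 2 ≥ 1. Reading y takes D from p0 back to p0, so every xyⁱz is accepted.
Pumping length from the standard proof: p = 7 (the number of states). The repeated state found above gives |xy| = j ≤ 7 and |y| = j − i ≥ 1.

cc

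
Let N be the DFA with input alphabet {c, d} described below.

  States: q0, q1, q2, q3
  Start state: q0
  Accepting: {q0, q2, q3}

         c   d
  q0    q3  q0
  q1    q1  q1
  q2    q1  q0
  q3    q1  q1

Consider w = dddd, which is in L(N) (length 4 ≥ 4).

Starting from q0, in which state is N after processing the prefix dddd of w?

State sequence: q0 -d-> q0 -d-> q0 -d-> q0 -d-> q0

After reading 4 characters, N is in state q0.

q0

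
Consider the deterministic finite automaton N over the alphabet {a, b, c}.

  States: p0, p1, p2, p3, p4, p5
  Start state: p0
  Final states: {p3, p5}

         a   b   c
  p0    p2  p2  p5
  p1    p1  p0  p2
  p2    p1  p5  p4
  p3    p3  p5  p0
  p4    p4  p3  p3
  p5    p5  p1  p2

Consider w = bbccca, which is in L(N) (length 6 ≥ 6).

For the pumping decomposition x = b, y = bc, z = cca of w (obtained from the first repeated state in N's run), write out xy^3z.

xy^3z = b·bc·bc·bc·cca = bbcbcbccca.
Reading y = bc takes N from p2 back to p2, so after x·y·y·y the machine is still in p2, and z then leads to the accepting state p3. Hence bbcbcbccca ∈ L(N).

bbcbcbccca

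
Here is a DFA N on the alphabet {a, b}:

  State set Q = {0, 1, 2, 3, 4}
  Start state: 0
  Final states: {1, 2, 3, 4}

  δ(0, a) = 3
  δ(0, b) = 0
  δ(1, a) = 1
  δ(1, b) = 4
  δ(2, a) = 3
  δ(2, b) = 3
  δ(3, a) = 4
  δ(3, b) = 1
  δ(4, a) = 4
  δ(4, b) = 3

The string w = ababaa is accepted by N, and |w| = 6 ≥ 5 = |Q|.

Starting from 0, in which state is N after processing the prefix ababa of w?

4

State sequence: 0 -a-> 3 -b-> 1 -a-> 1 -b-> 4 -a-> 4

After reading 5 characters, N is in state 4.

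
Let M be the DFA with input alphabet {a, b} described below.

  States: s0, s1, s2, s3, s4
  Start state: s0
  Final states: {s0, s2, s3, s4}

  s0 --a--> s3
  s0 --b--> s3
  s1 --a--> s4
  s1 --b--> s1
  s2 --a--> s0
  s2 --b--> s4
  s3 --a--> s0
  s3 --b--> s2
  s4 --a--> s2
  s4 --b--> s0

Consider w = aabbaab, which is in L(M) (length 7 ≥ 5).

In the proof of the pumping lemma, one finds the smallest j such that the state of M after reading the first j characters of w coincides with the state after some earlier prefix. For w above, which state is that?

Run of M on w = a a b b a a b:
  step 0: s0  (start)
  step 1: s3  (read a: s0→s3)
  step 2: s0  (read a: s3→s0)   ← first repeat (s0 seen earlier)
  step 3: s3  (read b: s0→s3)
  step 4: s2  (read b: s3→s2)
  step 5: s0  (read a: s2→s0)
  step 6: s3  (read a: s0→s3)
  step 7: s2  (read b: s3→s2)

The earliest repeat is at step j = 2: M is in s0, which it already visited at step i = 0.
The DFA has 5 states, so the proof of the pumping lemma guarantees a repeated state among the first 5+1 visited; the segment between the two visits is the pumpable y.

s0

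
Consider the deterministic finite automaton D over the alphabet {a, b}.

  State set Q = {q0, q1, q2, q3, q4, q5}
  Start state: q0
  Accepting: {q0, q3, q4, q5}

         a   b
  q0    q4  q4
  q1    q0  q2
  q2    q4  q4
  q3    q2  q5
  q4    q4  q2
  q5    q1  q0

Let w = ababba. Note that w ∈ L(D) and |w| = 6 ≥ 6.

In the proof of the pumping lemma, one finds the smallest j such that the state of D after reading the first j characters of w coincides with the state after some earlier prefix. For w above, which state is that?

q4

Run of D on w = a b a b b a:
  step 0: q0  (start)
  step 1: q4  (read a: q0→q4)
  step 2: q2  (read b: q4→q2)
  step 3: q4  (read a: q2→q4)   ← first repeat (q4 seen earlier)
  step 4: q2  (read b: q4→q2)
  step 5: q4  (read b: q2→q4)
  step 6: q4  (read a: q4→q4)

The earliest repeat is at step j = 3: D is in q4, which it already visited at step i = 1.
The DFA has 6 states, so the proof of the pumping lemma guarantees a repeated state among the first 6+1 visited; the segment between the two visits is the pumpable y.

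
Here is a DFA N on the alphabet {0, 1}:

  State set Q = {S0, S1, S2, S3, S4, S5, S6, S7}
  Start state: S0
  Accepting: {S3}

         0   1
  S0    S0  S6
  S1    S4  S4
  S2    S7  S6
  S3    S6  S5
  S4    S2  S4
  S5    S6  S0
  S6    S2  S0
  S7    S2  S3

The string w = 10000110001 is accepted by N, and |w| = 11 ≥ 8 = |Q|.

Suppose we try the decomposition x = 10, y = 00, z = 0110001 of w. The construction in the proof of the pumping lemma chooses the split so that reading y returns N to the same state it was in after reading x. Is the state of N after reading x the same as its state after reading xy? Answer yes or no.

Run of N on the first 4 characters of w = 1 0 0 0:
  step 0: S0  (start)
  step 1: S6  (read 1: S0→S6)
  step 2: S2  (read 0: S6→S2)
  step 3: S7  (read 0: S2→S7)
  step 4: S2  (read 0: S7→S2)

After x (step 2): S2. After xy (step 4): S2.
They match, so y = 00 drives N around a cycle from S2 back to itself; pumping y any number of times keeps N in S2 before reading z, and xyⁱz ∈ L(N) for every i ≥ 0.

yes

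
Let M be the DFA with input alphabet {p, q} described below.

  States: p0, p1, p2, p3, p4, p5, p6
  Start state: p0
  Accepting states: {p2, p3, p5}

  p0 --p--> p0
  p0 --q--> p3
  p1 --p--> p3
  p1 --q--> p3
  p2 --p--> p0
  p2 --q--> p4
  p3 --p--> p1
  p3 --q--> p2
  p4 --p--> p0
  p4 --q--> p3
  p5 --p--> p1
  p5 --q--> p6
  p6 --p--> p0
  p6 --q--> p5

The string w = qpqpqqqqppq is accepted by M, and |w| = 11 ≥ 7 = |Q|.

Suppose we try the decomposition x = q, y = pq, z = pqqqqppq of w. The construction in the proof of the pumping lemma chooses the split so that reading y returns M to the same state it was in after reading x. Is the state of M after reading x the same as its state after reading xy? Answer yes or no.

Run of M on the first 3 characters of w = q p q:
  step 0: p0  (start)
  step 1: p3  (read q: p0→p3)
  step 2: p1  (read p: p3→p1)
  step 3: p3  (read q: p1→p3)

After x (step 1): p3. After xy (step 3): p3.
They match, so y = pq drives M around a cycle from p3 back to itself; pumping y any number of times keeps M in p3 before reading z, and xyⁱz ∈ L(M) for every i ≥ 0.

yes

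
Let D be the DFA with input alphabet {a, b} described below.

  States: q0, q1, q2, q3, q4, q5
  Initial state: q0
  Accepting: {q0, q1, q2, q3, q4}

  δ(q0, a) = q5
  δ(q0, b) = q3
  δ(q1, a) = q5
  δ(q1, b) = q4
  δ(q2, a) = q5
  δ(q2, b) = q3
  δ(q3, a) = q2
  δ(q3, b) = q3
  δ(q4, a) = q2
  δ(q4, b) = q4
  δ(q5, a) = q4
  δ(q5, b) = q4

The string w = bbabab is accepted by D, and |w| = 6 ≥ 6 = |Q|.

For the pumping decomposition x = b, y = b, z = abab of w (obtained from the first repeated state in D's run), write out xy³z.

xy^3z = b·b·b·b·abab = bbbbabab.
Reading y = b takes D from q3 back to q3, so after x·y·y·y the machine is still in q3, and z then leads to the accepting state q3. Hence bbbbabab ∈ L(D).

bbbbabab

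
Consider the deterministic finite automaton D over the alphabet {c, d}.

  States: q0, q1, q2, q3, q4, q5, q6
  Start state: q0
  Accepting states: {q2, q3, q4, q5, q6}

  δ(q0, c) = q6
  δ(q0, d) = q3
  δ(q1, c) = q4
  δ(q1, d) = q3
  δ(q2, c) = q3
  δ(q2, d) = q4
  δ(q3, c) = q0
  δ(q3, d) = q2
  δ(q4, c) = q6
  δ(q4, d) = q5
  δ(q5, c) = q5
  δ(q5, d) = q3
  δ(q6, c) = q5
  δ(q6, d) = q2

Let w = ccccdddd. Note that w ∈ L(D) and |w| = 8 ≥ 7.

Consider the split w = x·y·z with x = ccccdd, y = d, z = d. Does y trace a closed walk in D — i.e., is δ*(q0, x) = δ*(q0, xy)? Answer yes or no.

Run of D on the first 7 characters of w = c c c c d d d:
  step 0: q0  (start)
  step 1: q6  (read c: q0→q6)
  step 2: q5  (read c: q6→q5)
  step 3: q5  (read c: q5→q5)
  step 4: q5  (read c: q5→q5)
  step 5: q3  (read d: q5→q3)
  step 6: q2  (read d: q3→q2)
  step 7: q4  (read d: q2→q4)

After x (step 6): q2. After xy (step 7): q4.
They differ (q2 ≠ q4), so y is not a cycle from the state after x; this split is not the one the pumping-lemma construction produces, and pumping y need not keep the string in L(D).

no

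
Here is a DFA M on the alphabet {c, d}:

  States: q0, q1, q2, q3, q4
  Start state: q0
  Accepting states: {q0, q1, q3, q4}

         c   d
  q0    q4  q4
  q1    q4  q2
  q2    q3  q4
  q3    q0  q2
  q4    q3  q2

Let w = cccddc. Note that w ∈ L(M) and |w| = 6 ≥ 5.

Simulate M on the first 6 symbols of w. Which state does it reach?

q3

State sequence: q0 -c-> q4 -c-> q3 -c-> q0 -d-> q4 -d-> q2 -c-> q3

After reading 6 characters, M is in state q3.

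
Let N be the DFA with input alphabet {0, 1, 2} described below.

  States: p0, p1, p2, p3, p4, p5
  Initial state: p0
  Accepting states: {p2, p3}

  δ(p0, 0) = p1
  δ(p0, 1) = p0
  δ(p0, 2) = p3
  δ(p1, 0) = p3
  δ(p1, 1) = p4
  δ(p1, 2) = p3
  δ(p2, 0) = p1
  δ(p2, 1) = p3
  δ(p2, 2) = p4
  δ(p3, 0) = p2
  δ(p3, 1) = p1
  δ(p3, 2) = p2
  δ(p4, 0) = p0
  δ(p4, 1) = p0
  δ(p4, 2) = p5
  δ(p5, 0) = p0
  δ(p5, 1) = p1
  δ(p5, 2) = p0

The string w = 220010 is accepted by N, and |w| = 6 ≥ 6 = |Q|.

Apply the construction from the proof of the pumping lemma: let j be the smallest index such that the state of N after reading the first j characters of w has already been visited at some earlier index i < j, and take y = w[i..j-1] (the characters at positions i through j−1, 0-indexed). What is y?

200

Run of N on w = 2 2 0 0 1 0:
  step 0: p0  (start)
  step 1: p3  (read 2: p0→p3)
  step 2: p2  (read 2: p3→p2)
  step 3: p1  (read 0: p2→p1)
  step 4: p3  (read 0: p1→p3)   ← first repeat (p3 seen earlier)
  step 5: p1  (read 1: p3→p1)
  step 6: p3  (read 0: p1→p3)

So i = 1, j = 4, giving x = w[0:1] = 2, y = w[1:4] = 200, z = w[4:6] = 10.
Check: |xy| = 4 ≤ 6 and |y| = 3 ≥ 1. Reading y takes N from p3 back to p3, so every xyⁱz is accepted.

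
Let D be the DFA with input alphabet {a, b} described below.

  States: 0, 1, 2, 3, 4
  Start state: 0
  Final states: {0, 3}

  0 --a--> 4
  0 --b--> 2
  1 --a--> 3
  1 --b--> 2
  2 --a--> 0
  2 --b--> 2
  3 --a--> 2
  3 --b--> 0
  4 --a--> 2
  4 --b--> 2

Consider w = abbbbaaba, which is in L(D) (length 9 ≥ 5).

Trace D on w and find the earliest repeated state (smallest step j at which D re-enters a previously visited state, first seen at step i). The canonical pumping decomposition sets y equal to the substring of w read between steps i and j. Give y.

b

Run of D on w = a b b b b a a b a:
  step 0: 0  (start)
  step 1: 4  (read a: 0→4)
  step 2: 2  (read b: 4→2)
  step 3: 2  (read b: 2→2)   ← first repeat (2 seen earlier)
  step 4: 2  (read b: 2→2)
  step 5: 2  (read b: 2→2)
  step 6: 0  (read a: 2→0)
  step 7: 4  (read a: 0→4)
  step 8: 2  (read b: 4→2)
  step 9: 0  (read a: 2→0)

So i = 2, j = 3, giving x = w[0:2] = ab, y = w[2:3] = b, z = w[3:9] = bbaaba.
Check: |xy| = 3 ≤ 5 and |y| = 1 ≥ 1. Reading y takes D from 2 back to 2, so every xyⁱz is accepted.
Since D has 5 states, any run of length ≥ 5 visits 5+1 states, so by pigeonhole some state repeats within the first 5 steps — that repeat gives the pumpable loop.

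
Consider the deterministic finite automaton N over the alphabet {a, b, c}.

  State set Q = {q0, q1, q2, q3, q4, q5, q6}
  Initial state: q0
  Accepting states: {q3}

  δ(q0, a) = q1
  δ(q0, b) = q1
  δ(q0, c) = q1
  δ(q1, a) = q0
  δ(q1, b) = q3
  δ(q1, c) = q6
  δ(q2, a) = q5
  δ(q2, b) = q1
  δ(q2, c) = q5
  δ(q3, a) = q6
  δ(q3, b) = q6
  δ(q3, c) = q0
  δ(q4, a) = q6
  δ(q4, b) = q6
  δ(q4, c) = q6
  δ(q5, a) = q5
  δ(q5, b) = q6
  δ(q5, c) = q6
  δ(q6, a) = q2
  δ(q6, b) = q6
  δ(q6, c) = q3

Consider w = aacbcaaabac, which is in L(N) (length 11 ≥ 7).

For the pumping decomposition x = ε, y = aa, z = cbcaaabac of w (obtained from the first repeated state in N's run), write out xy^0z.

cbcaaabac

xy⁰z = xz = ε·cbcaaabac = cbcaaabac.
Reading y = aa takes N from q0 back to q0, so after x the machine is still in q0, and z then leads to the accepting state q3. Hence cbcaaabac ∈ L(N).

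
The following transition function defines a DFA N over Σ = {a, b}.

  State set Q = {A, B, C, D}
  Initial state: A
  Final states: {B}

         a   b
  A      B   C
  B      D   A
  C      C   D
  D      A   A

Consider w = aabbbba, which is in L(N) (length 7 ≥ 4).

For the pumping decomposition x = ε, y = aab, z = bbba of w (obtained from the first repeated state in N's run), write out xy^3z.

aabaabaabbbba

xy^3z = ε·aab·aab·aab·bbba = aabaabaabbbba.
Reading y = aab takes N from A back to A, so after x·y·y·y the machine is still in A, and z then leads to the accepting state B. Hence aabaabaabbbba ∈ L(N).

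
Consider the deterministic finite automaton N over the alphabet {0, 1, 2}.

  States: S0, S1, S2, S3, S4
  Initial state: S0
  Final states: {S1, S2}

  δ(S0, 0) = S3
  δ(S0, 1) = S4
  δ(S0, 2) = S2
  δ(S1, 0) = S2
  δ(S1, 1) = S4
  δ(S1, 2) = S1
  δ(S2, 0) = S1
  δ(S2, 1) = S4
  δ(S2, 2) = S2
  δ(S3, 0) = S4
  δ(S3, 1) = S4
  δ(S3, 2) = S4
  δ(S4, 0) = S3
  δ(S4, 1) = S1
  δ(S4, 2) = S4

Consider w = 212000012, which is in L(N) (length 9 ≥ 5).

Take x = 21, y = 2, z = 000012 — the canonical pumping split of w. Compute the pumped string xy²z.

xy^2z = 21·2·2·000012 = 2122000012.
Reading y = 2 takes N from S4 back to S4, so after x·y·y the machine is still in S4, and z then leads to the accepting state S1. Hence 2122000012 ∈ L(N).

2122000012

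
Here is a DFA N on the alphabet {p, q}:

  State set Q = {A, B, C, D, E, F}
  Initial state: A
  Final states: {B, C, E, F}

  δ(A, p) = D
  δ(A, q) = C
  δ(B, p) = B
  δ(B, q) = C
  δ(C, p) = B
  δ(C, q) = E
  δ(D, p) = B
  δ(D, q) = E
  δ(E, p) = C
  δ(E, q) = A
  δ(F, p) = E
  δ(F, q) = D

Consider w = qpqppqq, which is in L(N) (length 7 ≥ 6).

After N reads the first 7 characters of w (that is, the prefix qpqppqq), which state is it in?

E

State sequence: A -q-> C -p-> B -q-> C -p-> B -p-> B -q-> C -q-> E

After reading 7 characters, N is in state E.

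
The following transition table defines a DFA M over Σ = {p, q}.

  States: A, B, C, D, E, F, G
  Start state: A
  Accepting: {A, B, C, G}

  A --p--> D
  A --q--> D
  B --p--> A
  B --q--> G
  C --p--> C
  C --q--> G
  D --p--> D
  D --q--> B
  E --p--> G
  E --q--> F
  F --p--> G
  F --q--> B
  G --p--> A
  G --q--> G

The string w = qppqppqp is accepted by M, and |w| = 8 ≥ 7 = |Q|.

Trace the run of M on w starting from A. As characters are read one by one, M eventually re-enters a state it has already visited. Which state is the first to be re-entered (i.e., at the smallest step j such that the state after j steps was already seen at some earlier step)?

State sequence: A -q-> D -p-> D -p-> D -q-> B -p-> A -p-> D -q-> B -p-> A
First repeat at step 2: D was already visited.

The earliest repeat is at step j = 2: M is in D, which it already visited at step i = 1.
With |Q| = 7, pigeonhole forces a state repeat no later than step 7; the substring read between the first and second visits to that state can be pumped.

D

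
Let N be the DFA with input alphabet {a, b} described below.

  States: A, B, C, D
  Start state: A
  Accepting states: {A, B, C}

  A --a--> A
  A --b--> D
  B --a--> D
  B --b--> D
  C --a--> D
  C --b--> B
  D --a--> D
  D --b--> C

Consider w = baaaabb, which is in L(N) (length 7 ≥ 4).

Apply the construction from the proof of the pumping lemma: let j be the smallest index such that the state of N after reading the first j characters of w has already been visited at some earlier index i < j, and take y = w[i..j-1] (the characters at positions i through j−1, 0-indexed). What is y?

Run of N on w = b a a a a b b:
  step 0: A  (start)
  step 1: D  (read b: A→D)
  step 2: D  (read a: D→D)   ← first repeat (D seen earlier)
  step 3: D  (read a: D→D)
  step 4: D  (read a: D→D)
  step 5: D  (read a: D→D)
  step 6: C  (read b: D→C)
  step 7: B  (read b: C→B)

So i = 1, j = 2, giving x = w[0:1] = b, y = w[1:2] = a, z = w[2:7] = aaabb.
Check: |xy| = 2 ≤ 4 and |y| = 1 ≥ 1. Reading y takes N from D back to D, so every xyⁱz is accepted.

a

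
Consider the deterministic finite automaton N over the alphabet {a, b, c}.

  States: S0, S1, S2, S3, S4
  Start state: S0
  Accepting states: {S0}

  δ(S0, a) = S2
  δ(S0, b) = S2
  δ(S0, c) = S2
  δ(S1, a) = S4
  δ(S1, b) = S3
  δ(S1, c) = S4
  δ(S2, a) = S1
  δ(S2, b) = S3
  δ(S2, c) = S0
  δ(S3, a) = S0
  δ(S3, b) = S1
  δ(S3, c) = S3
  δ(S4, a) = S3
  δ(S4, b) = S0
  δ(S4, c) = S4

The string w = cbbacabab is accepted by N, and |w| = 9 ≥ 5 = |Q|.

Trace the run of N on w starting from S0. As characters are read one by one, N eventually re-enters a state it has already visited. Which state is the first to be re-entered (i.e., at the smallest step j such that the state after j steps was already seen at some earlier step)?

S4

Run of N on w = c b b a c a b a b:
  step 0: S0  (start)
  step 1: S2  (read c: S0→S2)
  step 2: S3  (read b: S2→S3)
  step 3: S1  (read b: S3→S1)
  step 4: S4  (read a: S1→S4)
  step 5: S4  (read c: S4→S4)   ← first repeat (S4 seen earlier)
  step 6: S3  (read a: S4→S3)
  step 7: S1  (read b: S3→S1)
  step 8: S4  (read a: S1→S4)
  step 9: S0  (read b: S4→S0)

The earliest repeat is at step j = 5: N is in S4, which it already visited at step i = 4.
Since N has 5 states, any run of length ≥ 5 visits 5+1 states, so by pigeonhole some state repeats within the first 5 steps — that repeat gives the pumpable loop.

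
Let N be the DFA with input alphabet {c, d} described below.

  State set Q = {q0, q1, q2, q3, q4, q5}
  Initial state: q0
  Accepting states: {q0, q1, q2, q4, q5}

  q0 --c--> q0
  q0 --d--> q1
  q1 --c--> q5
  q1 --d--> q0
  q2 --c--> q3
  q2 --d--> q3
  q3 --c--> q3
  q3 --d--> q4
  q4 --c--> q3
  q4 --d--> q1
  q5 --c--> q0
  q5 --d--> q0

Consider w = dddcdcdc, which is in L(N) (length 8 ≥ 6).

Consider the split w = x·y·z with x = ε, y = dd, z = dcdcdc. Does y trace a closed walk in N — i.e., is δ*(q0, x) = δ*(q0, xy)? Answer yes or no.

State sequence: q0 -d-> q1 -d-> q0

After x (step 0): q0. After xy (step 2): q0.
They match, so y = dd drives N around a cycle from q0 back to itself; pumping y any number of times keeps N in q0 before reading z, and xyⁱz ∈ L(N) for every i ≥ 0.

yes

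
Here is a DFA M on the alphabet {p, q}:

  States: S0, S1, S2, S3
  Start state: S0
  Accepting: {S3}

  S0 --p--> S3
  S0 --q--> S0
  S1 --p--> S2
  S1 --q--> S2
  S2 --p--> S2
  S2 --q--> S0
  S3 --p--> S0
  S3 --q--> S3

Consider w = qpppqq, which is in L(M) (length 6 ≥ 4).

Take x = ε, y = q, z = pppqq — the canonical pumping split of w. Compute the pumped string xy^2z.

qqpppqq

xy^2z = ε·q·q·pppqq = qqpppqq.
Reading y = q takes M from S0 back to S0, so after x·y·y the machine is still in S0, and z then leads to the accepting state S3. Hence qqpppqq ∈ L(M).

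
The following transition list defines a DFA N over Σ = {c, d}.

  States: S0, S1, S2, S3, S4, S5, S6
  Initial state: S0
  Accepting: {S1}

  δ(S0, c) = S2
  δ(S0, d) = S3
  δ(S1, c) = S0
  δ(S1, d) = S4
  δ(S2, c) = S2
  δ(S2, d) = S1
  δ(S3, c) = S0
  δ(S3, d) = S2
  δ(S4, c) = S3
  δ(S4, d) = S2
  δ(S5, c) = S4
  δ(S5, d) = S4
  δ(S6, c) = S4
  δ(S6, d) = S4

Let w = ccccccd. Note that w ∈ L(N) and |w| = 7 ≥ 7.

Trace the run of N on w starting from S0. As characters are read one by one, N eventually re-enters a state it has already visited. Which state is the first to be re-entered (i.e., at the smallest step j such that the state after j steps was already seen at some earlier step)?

Run of N on w = c c c c c c d:
  step 0: S0  (start)
  step 1: S2  (read c: S0→S2)
  step 2: S2  (read c: S2→S2)   ← first repeat (S2 seen earlier)
  step 3: S2  (read c: S2→S2)
  step 4: S2  (read c: S2→S2)
  step 5: S2  (read c: S2→S2)
  step 6: S2  (read c: S2→S2)
  step 7: S1  (read d: S2→S1)

The earliest repeat is at step j = 2: N is in S2, which it already visited at step i = 1.
The DFA has 7 states, so the proof of the pumping lemma guarantees a repeated state among the first 7+1 visited; the segment between the two visits is the pumpable y.

S2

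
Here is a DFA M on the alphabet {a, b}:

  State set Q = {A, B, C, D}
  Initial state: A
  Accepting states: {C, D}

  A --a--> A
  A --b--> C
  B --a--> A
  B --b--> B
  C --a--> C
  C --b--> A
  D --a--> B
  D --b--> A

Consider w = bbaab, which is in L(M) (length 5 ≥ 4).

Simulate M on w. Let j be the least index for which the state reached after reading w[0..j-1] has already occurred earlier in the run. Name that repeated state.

State sequence: A -b-> C -b-> A -a-> A -a-> A -b-> C
First repeat at step 2: A was already visited.

The earliest repeat is at step j = 2: M is in A, which it already visited at step i = 0.

A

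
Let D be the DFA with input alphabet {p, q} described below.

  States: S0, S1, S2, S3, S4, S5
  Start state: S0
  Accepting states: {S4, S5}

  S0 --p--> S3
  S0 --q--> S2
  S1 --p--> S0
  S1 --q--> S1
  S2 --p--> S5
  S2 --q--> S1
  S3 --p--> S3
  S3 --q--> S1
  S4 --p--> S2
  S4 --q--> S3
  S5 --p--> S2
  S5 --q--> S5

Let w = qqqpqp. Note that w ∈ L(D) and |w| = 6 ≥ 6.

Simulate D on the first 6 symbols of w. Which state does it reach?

S5

Run of D on the first 6 characters of w = q q q p q p:
  step 0: S0  (start)
  step 1: S2  (read q: S0→S2)
  step 2: S1  (read q: S2→S1)
  step 3: S1  (read q: S1→S1)
  step 4: S0  (read p: S1→S0)
  step 5: S2  (read q: S0→S2)
  step 6: S5  (read p: S2→S5)

After reading 6 characters, D is in state S5.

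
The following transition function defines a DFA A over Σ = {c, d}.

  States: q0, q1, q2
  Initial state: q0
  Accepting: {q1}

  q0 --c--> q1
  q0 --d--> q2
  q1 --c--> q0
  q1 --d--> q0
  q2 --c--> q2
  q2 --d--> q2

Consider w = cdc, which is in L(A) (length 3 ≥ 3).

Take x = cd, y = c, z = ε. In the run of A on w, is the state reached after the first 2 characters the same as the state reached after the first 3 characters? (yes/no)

no

Run of A on the first 3 characters of w = c d c:
  step 0: q0  (start)
  step 1: q1  (read c: q0→q1)
  step 2: q0  (read d: q1→q0)
  step 3: q1  (read c: q0→q1)

After x (step 2): q0. After xy (step 3): q1.
They differ (q0 ≠ q1), so y is not a cycle from the state after x; this split is not the one the pumping-lemma construction produces, and pumping y need not keep the string in L(A).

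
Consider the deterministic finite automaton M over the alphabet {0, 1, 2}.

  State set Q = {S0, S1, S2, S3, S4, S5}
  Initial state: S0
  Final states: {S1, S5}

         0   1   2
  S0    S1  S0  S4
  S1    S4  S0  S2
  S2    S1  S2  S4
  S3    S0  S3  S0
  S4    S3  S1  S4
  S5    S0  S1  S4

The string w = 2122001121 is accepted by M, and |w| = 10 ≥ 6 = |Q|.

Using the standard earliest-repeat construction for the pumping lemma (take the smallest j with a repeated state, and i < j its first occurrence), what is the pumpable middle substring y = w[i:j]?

State sequence: S0 -2-> S4 -1-> S1 -2-> S2 -2-> S4 -0-> S3 -0-> S0 -1-> S0 -1-> S0 -2-> S4 -1-> S1
First repeat at step 4: S4 was already visited.

So i = 1, j = 4, giving x = w[0:1] = 2, y = w[1:4] = 122, z = w[4:10] = 001121.
Check: |xy| = 4 ≤ 6 and |y| = 3 ≥ 1. Reading y takes M from S4 back to S4, so every xyⁱz is accepted.
Pumping length from the standard proof: p = 6 (the number of states). The repeated state found above gives |xy| = j ≤ 6 and |y| = j − i ≥ 1.

122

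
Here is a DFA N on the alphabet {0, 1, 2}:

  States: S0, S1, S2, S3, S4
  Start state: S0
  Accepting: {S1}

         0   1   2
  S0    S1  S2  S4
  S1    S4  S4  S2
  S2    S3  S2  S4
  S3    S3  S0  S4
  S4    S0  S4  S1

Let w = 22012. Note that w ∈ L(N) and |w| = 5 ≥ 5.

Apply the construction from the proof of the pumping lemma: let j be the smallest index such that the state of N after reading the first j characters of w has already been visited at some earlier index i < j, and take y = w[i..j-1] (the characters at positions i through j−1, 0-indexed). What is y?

20

Run of N on w = 2 2 0 1 2:
  step 0: S0  (start)
  step 1: S4  (read 2: S0→S4)
  step 2: S1  (read 2: S4→S1)
  step 3: S4  (read 0: S1→S4)   ← first repeat (S4 seen earlier)
  step 4: S4  (read 1: S4→S4)
  step 5: S1  (read 2: S4→S1)

So i = 1, j = 3, giving x = w[0:1] = 2, y = w[1:3] = 20, z = w[3:5] = 12.
Check: |xy| = 3 ≤ 5 and |y| = 2 ≥ 1. Reading y takes N from S4 back to S4, so every xyⁱz is accepted.
With |Q| = 5, pigeonhole forces a state repeat no later than step 5; the substring read between the first and second visits to that state can be pumped.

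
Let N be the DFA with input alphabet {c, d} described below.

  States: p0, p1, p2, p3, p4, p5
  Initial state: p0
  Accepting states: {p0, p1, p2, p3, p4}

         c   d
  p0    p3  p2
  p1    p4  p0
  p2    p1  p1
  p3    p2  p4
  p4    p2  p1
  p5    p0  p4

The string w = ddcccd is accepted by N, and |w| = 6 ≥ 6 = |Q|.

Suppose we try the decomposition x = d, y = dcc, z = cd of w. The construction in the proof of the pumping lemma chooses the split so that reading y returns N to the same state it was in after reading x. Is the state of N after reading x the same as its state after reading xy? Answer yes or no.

Run of N on the first 4 characters of w = d d c c:
  step 0: p0  (start)
  step 1: p2  (read d: p0→p2)
  step 2: p1  (read d: p2→p1)
  step 3: p4  (read c: p1→p4)
  step 4: p2  (read c: p4→p2)

After x (step 1): p2. After xy (step 4): p2.
They match, so y = dcc drives N around a cycle from p2 back to itself; pumping y any number of times keeps N in p2 before reading z, and xyⁱz ∈ L(N) for every i ≥ 0.

yes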